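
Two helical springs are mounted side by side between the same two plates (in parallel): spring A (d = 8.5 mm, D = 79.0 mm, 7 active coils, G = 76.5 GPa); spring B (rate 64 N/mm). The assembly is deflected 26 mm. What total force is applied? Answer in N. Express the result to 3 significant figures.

k_A = Gd⁴/(8D³N_a) = (76.5×10³)(8.5⁴)/(8·79.0³·7) = 14.463 N/mm
Parallel: k_eq = 14.463 + 64 = 78.463 N/mm
F = k_eq·δ = 78.463·26 = 2040 N

2040 N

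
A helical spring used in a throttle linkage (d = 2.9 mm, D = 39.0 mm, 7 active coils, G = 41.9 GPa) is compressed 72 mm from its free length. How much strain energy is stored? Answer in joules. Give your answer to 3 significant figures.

2.31 J

k = Gd⁴/(8D³N_a) = (41.9×10³)(2.9⁴)/(8·39.0³·7) = 0.89212 N/mm
U = ½kδ² = 0.5 × 0.89212 × 72² = 2312.4 N·mm = 2.3124 J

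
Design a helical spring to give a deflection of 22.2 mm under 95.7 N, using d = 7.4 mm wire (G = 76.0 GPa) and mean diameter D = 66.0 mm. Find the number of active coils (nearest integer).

Required rate k = F/δ = 95.7/22.2 = 4.3108 N/mm
N_a = Gd⁴/(8D³k) = (76.0×10³ × 7.4⁴)/(8 × 66.0³ × 4.3108)
    = 2.27898e+08 / 9.91473e+06 = 22.99 → 23 coils

23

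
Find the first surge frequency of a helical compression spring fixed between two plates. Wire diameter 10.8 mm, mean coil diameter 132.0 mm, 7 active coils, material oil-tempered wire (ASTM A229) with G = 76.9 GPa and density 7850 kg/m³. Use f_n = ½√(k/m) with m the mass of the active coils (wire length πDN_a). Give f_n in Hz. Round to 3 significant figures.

31.2 Hz

k = Gd⁴/(8D³N_a) = (76.9×10³)(10.8⁴)/(8·132.0³·7) = 8.1229 N/mm = 8122.9 N/m
Wire length L = πDN_a = π·132.0·7 = 2902.8 mm
m = ρ·(πd²/4)·L = 7850 × 91.609×10⁻⁶ m² × 2.9028 m = 2.0875 kg
f_n = ½√(k/m) = 0.5·√(8122.9/2.0875) = 0.5·√(3891.2) = 31.19 Hz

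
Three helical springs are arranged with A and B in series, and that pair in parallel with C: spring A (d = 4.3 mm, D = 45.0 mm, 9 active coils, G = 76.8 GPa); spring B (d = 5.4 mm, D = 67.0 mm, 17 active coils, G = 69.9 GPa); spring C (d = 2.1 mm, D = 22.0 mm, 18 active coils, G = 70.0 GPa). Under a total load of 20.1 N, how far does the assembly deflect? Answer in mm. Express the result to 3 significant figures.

10.3 mm

k_A = Gd⁴/(8D³N_a) = (76.8×10³)(4.3⁴)/(8·45.0³·9) = 4.0019 N/mm
k_B = Gd⁴/(8D³N_a) = (69.9×10³)(5.4⁴)/(8·67.0³·17) = 1.4531 N/mm
k_C = Gd⁴/(8D³N_a) = (70.0×10³)(2.1⁴)/(8·22.0³·18) = 0.88786 N/mm
Springs A,B series: k_AB = 1/(1/4.0019+1/1.4531) = 1.066 N/mm; parallel with C: k_eq = 1.066+0.88786 = 1.9539 N/mm
δ = F/k_eq = 20.1/1.9539 = 10.287 mm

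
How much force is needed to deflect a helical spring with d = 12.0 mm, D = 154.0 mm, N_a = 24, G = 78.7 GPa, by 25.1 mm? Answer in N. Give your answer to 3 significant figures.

58.4 N

k = Gd⁴/(8D³N_a) = (78.7×10³)(12.0⁴)/(8·154.0³·24) = 2.3272 N/mm
F = k·δ = 2.3272 × 25.1 = 58.413 N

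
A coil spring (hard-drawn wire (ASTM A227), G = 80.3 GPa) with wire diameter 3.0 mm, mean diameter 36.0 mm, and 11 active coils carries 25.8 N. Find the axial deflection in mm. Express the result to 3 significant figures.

16.3 mm

k = Gd⁴/(8D³N_a) = (80.3×10³)(3.0⁴)/(8·36.0³·11) = 1.5842 N/mm
δ = F/k = 25.8 / 1.5842 = 16.286 mm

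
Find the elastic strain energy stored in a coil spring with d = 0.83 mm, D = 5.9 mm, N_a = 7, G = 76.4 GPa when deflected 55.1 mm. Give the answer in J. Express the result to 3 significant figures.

4.79 J

k = Gd⁴/(8D³N_a) = (76.4×10³)(0.83⁴)/(8·5.9³·7) = 3.1525 N/mm
U = ½kδ² = 0.5 × 3.1525 × 55.1² = 4785.6 N·mm = 4.7856 J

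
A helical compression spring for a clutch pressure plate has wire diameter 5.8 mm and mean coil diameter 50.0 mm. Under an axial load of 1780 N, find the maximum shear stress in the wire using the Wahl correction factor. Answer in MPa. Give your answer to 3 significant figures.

Spring index C = D/d = 50.0/5.8 = 8.6207
K_W = (4C−1)/(4C−4) + 0.615/C = 33.483/30.483 + 0.0713 = 1.1698
τ₀ = 8FD/(πd³) = 8·1780·50.0/(π·5.8³) = 712000/612.96 = 1161.6 MPa
τ_max = K·τ₀ = 1.1698 × 1161.6 = 1358.8 MPa

1360 MPa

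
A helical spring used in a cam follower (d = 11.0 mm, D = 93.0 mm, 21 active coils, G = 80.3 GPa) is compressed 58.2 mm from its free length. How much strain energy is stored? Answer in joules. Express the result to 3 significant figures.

14.7 J

k = Gd⁴/(8D³N_a) = (80.3×10³)(11.0⁴)/(8·93.0³·21) = 8.7002 N/mm
U = ½kδ² = 0.5 × 8.7002 × 58.2² = 14735 N·mm = 14.735 J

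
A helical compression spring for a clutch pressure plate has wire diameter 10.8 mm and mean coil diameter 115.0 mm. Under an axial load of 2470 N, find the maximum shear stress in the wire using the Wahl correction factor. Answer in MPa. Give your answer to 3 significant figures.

Spring index C = D/d = 115.0/10.8 = 10.6481
K_W = (4C−1)/(4C−4) + 0.615/C = 41.593/38.593 + 0.0578 = 1.1355
τ₀ = 8FD/(πd³) = 8·2470·115.0/(π·10.8³) = 2.2724e+06/3957.5 = 574.2 MPa
τ_max = K·τ₀ = 1.1355 × 574.2 = 652 MPa

652 MPa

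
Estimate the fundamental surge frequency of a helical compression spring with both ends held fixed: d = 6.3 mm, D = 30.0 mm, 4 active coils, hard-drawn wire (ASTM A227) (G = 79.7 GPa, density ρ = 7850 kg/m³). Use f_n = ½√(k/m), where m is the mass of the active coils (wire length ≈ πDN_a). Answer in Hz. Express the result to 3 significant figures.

k = Gd⁴/(8D³N_a) = (79.7×10³)(6.3⁴)/(8·30.0³·4) = 145.31 N/mm = 1.4531e+05 N/m
Wire length L = πDN_a = π·30.0·4 = 376.99 mm
m = ρ·(πd²/4)·L = 7850 × 31.172×10⁻⁶ m² × 0.37699 m = 0.092251 kg
f_n = ½√(k/m) = 0.5·√(1.4531e+05/0.092251) = 0.5·√(1.5752e+06) = 627.53 Hz

628 Hz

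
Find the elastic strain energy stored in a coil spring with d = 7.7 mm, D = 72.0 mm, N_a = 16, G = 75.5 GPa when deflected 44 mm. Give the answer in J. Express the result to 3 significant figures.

5.38 J

k = Gd⁴/(8D³N_a) = (75.5×10³)(7.7⁴)/(8·72.0³·16) = 5.5552 N/mm
U = ½kδ² = 0.5 × 5.5552 × 44² = 5377.5 N·mm = 5.3775 J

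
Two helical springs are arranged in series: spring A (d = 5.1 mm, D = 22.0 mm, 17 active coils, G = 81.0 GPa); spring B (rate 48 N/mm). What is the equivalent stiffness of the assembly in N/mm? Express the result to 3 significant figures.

k_A = Gd⁴/(8D³N_a) = (81.0×10³)(5.1⁴)/(8·22.0³·17) = 37.841 N/mm
Series: 1/k_eq = 1/37.841 + 1/48 = 0.04726; k_eq = 21.16 N/mm

21.2 N/mm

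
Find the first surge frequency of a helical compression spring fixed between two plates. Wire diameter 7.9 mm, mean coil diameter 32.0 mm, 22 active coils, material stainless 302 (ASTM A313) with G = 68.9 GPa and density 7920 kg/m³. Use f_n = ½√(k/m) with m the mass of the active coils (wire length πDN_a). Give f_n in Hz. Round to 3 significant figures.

k = Gd⁴/(8D³N_a) = (68.9×10³)(7.9⁴)/(8·32.0³·22) = 46.533 N/mm = 46533 N/m
Wire length L = πDN_a = π·32.0·22 = 2211.7 mm
m = ρ·(πd²/4)·L = 7920 × 49.017×10⁻⁶ m² × 2.2117 m = 0.8586 kg
f_n = ½√(k/m) = 0.5·√(46533/0.8586) = 0.5·√(54197) = 116.4 Hz

116 Hz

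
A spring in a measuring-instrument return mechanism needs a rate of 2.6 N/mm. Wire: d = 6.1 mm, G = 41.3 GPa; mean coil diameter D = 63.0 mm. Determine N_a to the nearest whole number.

11

N_a = Gd⁴/(8D³k) = (41.3×10³ × 6.1⁴)/(8 × 63.0³ × 2.6)
    = 5.71833e+07 / 5.20098e+06 = 10.99 → 11 coils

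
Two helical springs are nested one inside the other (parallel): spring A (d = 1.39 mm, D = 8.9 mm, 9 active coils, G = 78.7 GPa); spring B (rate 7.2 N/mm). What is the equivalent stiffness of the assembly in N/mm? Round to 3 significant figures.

k_A = Gd⁴/(8D³N_a) = (78.7×10³)(1.39⁴)/(8·8.9³·9) = 5.788 N/mm
Parallel: k_eq = 5.788 + 7.2 = 12.988 N/mm

13.0 N/mm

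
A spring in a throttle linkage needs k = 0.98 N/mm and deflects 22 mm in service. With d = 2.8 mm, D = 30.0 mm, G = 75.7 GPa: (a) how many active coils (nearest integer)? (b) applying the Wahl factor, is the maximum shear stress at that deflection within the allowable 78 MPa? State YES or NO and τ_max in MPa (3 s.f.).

N_a = Gd⁴/(8D³k) = (75.7×10³)(2.8⁴)/(8·30.0³·0.98) = 21.98 → N_a = 22
Actual rate k = Gd⁴/(8D³·22) = 0.97916 N/mm
Working load F = kδ = 0.97916·22 = 21.541 N
C = 30.0/2.8 = 10.7143; K_W = (4C−1)/(4C−4)+0.615/C = 1.1346
τ_max = K_W·8FD/(πd³) = 1.1346·74.966 = 85.056 MPa
τ_max > 78 MPa → exceeds allowable

(a) 22 coils; (b) NO, τ_max = 85.1 MPa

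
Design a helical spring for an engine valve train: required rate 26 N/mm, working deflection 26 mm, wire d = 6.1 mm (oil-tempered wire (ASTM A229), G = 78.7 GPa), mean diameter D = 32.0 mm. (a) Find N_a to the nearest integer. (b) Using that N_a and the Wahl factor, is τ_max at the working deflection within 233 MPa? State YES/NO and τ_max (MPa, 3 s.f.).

(a) 16 coils; (b) NO, τ_max = 314 MPa

N_a = Gd⁴/(8D³k) = (78.7×10³)(6.1⁴)/(8·32.0³·26) = 15.99 → N_a = 16
Actual rate k = Gd⁴/(8D³·16) = 25.98 N/mm
Working load F = kδ = 25.98·26 = 675.47 N
C = 32.0/6.1 = 5.2459; K_W = (4C−1)/(4C−4)+0.615/C = 1.2939
τ_max = K_W·8FD/(πd³) = 1.2939·242.5 = 313.76 MPa
τ_max > 233 MPa → exceeds allowable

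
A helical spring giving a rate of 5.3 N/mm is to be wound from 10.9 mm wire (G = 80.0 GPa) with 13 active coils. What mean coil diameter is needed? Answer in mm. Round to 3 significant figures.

D = (Gd⁴/(8N_a·k))^(1/3) = (80.0×10³·10.9⁴/(8·13·5.3))^(1/3)
  = (2.04874e+06)^(1/3) = 127.0074 mm

127 mm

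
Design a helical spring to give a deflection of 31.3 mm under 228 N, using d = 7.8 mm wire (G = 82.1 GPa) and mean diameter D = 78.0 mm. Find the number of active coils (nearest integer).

11

Required rate k = F/δ = 228/31.3 = 7.2843 N/mm
N_a = Gd⁴/(8D³k) = (82.1×10³ × 7.8⁴)/(8 × 78.0³ × 7.2843)
    = 3.03894e+08 / 2.76544e+07 = 10.99 → 11 coils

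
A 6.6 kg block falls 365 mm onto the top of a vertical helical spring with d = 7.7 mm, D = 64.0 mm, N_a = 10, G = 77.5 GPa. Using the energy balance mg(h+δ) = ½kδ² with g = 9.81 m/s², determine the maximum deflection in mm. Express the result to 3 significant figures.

k = Gd⁴/(8D³N_a) = (77.5×10³)(7.7⁴)/(8·64.0³·10) = 12.991 N/mm
W = mg = 6.6 × 9.81 = 64.746 N
½kδ² − Wδ − Wh = 0 → δ = (W + √(W² + 2kWh))/k
δ = (64.746 + √(4192 + 614003))/12.991 = (64.746 + 786.25)/12.991 = 65.508 mm

65.5 mm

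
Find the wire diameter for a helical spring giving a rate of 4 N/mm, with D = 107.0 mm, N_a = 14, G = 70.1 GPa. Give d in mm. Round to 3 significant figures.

d = (8D³N_a·k / G)^(1/4) = (8·107.0³·14·4 / (70.1×10³))^0.25
  = (7829.1)^0.25 = 9.4065 mm

9.41 mm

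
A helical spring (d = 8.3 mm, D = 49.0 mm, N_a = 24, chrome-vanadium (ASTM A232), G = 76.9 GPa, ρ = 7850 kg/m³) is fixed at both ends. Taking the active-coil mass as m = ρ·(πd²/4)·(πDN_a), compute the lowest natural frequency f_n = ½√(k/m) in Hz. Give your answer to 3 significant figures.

50.7 Hz

k = Gd⁴/(8D³N_a) = (76.9×10³)(8.3⁴)/(8·49.0³·24) = 16.157 N/mm = 16157 N/m
Wire length L = πDN_a = π·49.0·24 = 3694.5 mm
m = ρ·(πd²/4)·L = 7850 × 54.106×10⁻⁶ m² × 3.6945 m = 1.5692 kg
f_n = ½√(k/m) = 0.5·√(16157/1.5692) = 0.5·√(10296) = 50.735 Hz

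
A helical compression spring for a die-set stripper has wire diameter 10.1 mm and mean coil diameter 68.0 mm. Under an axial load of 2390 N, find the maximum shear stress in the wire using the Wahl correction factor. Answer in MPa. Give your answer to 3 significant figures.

Spring index C = D/d = 68.0/10.1 = 6.7327
K_W = (4C−1)/(4C−4) + 0.615/C = 25.931/22.931 + 0.0913 = 1.2222
τ₀ = 8FD/(πd³) = 8·2390·68.0/(π·10.1³) = 1.30016e+06/3236.8 = 401.68 MPa
τ_max = K·τ₀ = 1.2222 × 401.68 = 490.93 MPa

491 MPa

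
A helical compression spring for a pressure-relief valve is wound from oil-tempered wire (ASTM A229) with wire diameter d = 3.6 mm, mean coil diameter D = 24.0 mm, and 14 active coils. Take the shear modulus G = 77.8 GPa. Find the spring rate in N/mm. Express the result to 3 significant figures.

k = Gd⁴/(8D³N_a) = (77.8×10³ × 3.6⁴) / (8 × 24.0³ × 14)
  = 1.30674e+07 / 1.54829e+06 = 8.4399 N/mm

8.44 N/mm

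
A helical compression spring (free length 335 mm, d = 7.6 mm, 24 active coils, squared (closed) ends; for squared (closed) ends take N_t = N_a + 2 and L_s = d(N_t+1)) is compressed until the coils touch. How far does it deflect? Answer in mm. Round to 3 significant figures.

N_t = 26; L_s = 7.6·27 = 205.2 mm
δ_solid = L₀ − L_s = 335 − 205.2 = 129.8 mm

130 mm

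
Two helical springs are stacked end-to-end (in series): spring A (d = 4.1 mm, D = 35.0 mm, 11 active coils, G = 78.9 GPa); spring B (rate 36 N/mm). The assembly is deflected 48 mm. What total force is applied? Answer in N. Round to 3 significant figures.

244 N

k_A = Gd⁴/(8D³N_a) = (78.9×10³)(4.1⁴)/(8·35.0³·11) = 5.9092 N/mm
Series: 1/k_eq = 1/5.9092 + 1/36 = 0.19701; k_eq = 5.076 N/mm
F = k_eq·δ = 5.076·48 = 243.65 N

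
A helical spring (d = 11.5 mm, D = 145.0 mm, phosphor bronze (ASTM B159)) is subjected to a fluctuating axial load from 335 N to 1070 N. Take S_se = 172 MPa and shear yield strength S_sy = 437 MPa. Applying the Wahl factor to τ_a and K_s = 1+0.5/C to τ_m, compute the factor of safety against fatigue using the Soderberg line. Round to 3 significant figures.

C = D/d = 145.0/11.5 = 12.6087; K_W = (4C−1)/(4C−4)+0.615/C = 1.1134; K_s = 1+0.5/C = 1.0397
F_a = (F_max−F_min)/2 = 367.5 N; F_m = (F_max+F_min)/2 = 702.5 N
τ_a = K_W·8F_aD/(πd³) = 1.1134 × 89.222 = 99.338 MPa
τ_m = K_s·8F_mD/(πd³) = 1.0397 × 170.55 = 177.32 MPa
Soderberg: 1/n_f = τ_a/S_se + τ_m/S_sy = 99.338/172 + 177.32/437 = 0.57755 + 0.40576 = 0.98331
n_f = 1/0.98331 = 1.017

1.02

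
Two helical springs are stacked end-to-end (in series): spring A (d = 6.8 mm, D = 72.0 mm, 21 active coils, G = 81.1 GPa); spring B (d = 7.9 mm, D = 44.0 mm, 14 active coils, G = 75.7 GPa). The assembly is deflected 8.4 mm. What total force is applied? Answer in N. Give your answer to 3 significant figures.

21.3 N

k_A = Gd⁴/(8D³N_a) = (81.1×10³)(6.8⁴)/(8·72.0³·21) = 2.7653 N/mm
k_B = Gd⁴/(8D³N_a) = (75.7×10³)(7.9⁴)/(8·44.0³·14) = 30.905 N/mm
Series: 1/k_eq = 1/2.7653 + 1/30.905 = 0.39398; k_eq = 2.5382 N/mm
F = k_eq·δ = 2.5382·8.4 = 21.321 N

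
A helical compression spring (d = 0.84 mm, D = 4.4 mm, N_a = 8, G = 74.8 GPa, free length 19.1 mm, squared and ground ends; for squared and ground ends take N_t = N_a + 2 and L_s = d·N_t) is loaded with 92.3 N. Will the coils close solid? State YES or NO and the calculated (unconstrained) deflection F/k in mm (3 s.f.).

YES, δ = 13.5 mm

k = Gd⁴/(8D³N_a) = (74.8×10³)(0.84⁴)/(8·4.4³·8) = 6.8309 N/mm
N_t = 10; L_s = 0.84·10 = 8.4 mm; δ_solid = L₀ − L_s = 19.1 − 8.4 = 10.7 mm
δ = F/k = 92.3/6.8309 = 13.512 mm
δ ≥ δ_solid → spring goes solid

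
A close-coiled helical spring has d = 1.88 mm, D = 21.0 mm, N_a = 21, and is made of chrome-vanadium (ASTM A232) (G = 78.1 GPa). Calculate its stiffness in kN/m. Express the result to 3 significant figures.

k = Gd⁴/(8D³N_a) = (78.1×10³ × 1.88⁴) / (8 × 21.0³ × 21)
  = 975624 / 1.55585e+06 = 0.62707 N/mm

0.627 kN/m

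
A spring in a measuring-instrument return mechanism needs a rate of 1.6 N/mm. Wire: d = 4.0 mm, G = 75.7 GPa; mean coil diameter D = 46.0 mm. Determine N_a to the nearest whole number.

16

N_a = Gd⁴/(8D³k) = (75.7×10³ × 4.0⁴)/(8 × 46.0³ × 1.6)
    = 1.93792e+07 / 1.2459e+06 = 15.55 → 16 coils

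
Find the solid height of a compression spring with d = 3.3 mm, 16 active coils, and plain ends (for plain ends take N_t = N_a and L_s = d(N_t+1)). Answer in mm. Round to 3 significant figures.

56.1 mm

plain ends: N_t = N_a = 16
L_s = d·(N_t+1) = 3.3 × 17 = 56.1 mm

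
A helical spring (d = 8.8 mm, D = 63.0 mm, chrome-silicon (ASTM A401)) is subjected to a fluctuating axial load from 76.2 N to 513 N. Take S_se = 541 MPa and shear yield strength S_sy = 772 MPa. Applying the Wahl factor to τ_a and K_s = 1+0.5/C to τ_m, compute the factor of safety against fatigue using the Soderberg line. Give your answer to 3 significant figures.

4.74

C = D/d = 63.0/8.8 = 7.1591; K_W = (4C−1)/(4C−4)+0.615/C = 1.2077; K_s = 1+0.5/C = 1.0698
F_a = (F_max−F_min)/2 = 218.4 N; F_m = (F_max+F_min)/2 = 294.6 N
τ_a = K_W·8F_aD/(πd³) = 1.2077 × 51.414 = 62.092 MPa
τ_m = K_s·8F_mD/(πd³) = 1.0698 × 69.353 = 74.197 MPa
Soderberg: 1/n_f = τ_a/S_se + τ_m/S_sy = 62.092/541 + 74.197/772 = 0.11477 + 0.09611 = 0.21088
n_f = 1/0.21088 = 4.742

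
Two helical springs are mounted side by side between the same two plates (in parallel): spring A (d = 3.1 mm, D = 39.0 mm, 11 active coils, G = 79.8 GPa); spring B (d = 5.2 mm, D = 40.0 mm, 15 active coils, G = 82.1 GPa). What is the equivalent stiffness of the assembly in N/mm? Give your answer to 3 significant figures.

k_A = Gd⁴/(8D³N_a) = (79.8×10³)(3.1⁴)/(8·39.0³·11) = 1.4118 N/mm
k_B = Gd⁴/(8D³N_a) = (82.1×10³)(5.2⁴)/(8·40.0³·15) = 7.8162 N/mm
Parallel: k_eq = 1.4118 + 7.8162 = 9.228 N/mm

9.23 N/mm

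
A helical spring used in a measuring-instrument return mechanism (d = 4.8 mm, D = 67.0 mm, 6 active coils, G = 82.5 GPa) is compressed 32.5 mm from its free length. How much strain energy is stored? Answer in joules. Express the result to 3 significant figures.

1.60 J

k = Gd⁴/(8D³N_a) = (82.5×10³)(4.8⁴)/(8·67.0³·6) = 3.0336 N/mm
U = ½kδ² = 0.5 × 3.0336 × 32.5² = 1602.1 N·mm = 1.6021 J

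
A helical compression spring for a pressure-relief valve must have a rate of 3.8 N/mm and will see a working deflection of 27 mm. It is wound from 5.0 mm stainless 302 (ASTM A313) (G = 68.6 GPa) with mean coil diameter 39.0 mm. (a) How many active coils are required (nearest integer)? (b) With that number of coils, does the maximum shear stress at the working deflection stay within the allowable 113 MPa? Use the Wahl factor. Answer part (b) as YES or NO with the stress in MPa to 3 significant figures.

N_a = Gd⁴/(8D³k) = (68.6×10³)(5.0⁴)/(8·39.0³·3.8) = 23.78 → N_a = 24
Actual rate k = Gd⁴/(8D³·24) = 3.7645 N/mm
Working load F = kδ = 3.7645·27 = 101.64 N
C = 39.0/5.0 = 7.8000; K_W = (4C−1)/(4C−4)+0.615/C = 1.1891
τ_max = K_W·8FD/(πd³) = 1.1891·80.755 = 96.029 MPa
τ_max ≤ 113 MPa → acceptable

(a) 24 coils; (b) YES, τ_max = 96.0 MPa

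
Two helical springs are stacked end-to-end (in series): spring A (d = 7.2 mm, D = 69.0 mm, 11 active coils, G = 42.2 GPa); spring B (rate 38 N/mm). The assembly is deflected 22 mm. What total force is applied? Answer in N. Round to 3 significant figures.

k_A = Gd⁴/(8D³N_a) = (42.2×10³)(7.2⁴)/(8·69.0³·11) = 3.9229 N/mm
Series: 1/k_eq = 1/3.9229 + 1/38 = 0.28123; k_eq = 3.5559 N/mm
F = k_eq·δ = 3.5559·22 = 78.229 N

78.2 N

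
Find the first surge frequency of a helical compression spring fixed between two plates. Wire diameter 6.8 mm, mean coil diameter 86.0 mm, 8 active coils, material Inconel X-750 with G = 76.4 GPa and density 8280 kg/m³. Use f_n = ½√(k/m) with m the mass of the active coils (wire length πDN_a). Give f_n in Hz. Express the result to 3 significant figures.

k = Gd⁴/(8D³N_a) = (76.4×10³)(6.8⁴)/(8·86.0³·8) = 4.0129 N/mm = 4012.9 N/m
Wire length L = πDN_a = π·86.0·8 = 2161.4 mm
m = ρ·(πd²/4)·L = 8280 × 36.317×10⁻⁶ m² × 2.1614 m = 0.64994 kg
f_n = ½√(k/m) = 0.5·√(4012.9/0.64994) = 0.5·√(6174.2) = 39.288 Hz

39.3 Hz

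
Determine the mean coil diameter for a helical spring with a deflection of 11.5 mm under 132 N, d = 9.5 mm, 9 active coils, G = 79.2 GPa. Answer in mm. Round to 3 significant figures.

Required rate k = F/δ = 132/11.5 = 11.478 N/mm
D = (Gd⁴/(8N_a·k))^(1/3) = (79.2×10³·9.5⁴/(8·9·11.478))^(1/3)
  = (780568)^(1/3) = 92.0740 mm

92.1 mm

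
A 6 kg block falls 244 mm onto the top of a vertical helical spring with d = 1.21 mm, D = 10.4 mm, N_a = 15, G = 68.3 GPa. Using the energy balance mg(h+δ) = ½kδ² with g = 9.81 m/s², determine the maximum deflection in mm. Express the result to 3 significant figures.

226 mm

k = Gd⁴/(8D³N_a) = (68.3×10³)(1.21⁴)/(8·10.4³·15) = 1.0846 N/mm
W = mg = 6 × 9.81 = 58.86 N
½kδ² − Wδ − Wh = 0 → δ = (W + √(W² + 2kWh))/k
δ = (58.86 + √(3464.5 + 31154.5))/1.0846 = (58.86 + 186.06)/1.0846 = 225.81 mm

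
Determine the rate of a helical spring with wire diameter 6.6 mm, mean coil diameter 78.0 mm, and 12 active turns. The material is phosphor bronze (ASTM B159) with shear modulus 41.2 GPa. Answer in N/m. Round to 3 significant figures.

1720 N/m

k = Gd⁴/(8D³N_a) = (41.2×10³ × 6.6⁴) / (8 × 78.0³ × 12)
  = 7.81759e+07 / 4.5557e+07 = 1.716 N/mm = 1716 N/m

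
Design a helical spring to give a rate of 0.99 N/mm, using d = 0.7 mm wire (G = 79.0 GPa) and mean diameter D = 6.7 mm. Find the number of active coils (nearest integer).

N_a = Gd⁴/(8D³k) = (79.0×10³ × 0.7⁴)/(8 × 6.7³ × 0.99)
    = 18967.9 / 2382.04 = 7.963 → 8 coils

8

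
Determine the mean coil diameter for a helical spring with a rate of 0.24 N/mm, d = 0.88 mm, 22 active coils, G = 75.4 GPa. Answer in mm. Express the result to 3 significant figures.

D = (Gd⁴/(8N_a·k))^(1/3) = (75.4×10³·0.88⁴/(8·22·0.24))^(1/3)
  = (1070.48)^(1/3) = 10.2296 mm

10.2 mm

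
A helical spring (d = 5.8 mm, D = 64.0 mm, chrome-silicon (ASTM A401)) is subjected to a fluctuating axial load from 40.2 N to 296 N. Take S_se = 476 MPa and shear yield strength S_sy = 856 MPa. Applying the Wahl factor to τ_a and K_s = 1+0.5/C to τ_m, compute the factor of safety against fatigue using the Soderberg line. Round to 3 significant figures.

C = D/d = 64.0/5.8 = 11.0345; K_W = (4C−1)/(4C−4)+0.615/C = 1.1305; K_s = 1+0.5/C = 1.0453
F_a = (F_max−F_min)/2 = 127.9 N; F_m = (F_max+F_min)/2 = 168.1 N
τ_a = K_W·8F_aD/(πd³) = 1.1305 × 106.83 = 120.77 MPa
τ_m = K_s·8F_mD/(πd³) = 1.0453 × 140.41 = 146.77 MPa
Soderberg: 1/n_f = τ_a/S_se + τ_m/S_sy = 120.77/476 + 146.77/856 = 0.25372 + 0.17147 = 0.42519
n_f = 1/0.42519 = 2.352

2.35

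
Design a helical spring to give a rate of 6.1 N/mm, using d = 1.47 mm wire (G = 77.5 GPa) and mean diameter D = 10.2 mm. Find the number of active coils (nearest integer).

N_a = Gd⁴/(8D³k) = (77.5×10³ × 1.47⁴)/(8 × 10.2³ × 6.1)
    = 361885 / 51787 = 6.988 → 7 coils

7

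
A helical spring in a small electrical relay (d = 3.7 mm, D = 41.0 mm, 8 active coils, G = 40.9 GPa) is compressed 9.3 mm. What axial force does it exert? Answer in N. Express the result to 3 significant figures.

k = Gd⁴/(8D³N_a) = (40.9×10³)(3.7⁴)/(8·41.0³·8) = 1.7378 N/mm
F = k·δ = 1.7378 × 9.3 = 16.161 N

16.2 N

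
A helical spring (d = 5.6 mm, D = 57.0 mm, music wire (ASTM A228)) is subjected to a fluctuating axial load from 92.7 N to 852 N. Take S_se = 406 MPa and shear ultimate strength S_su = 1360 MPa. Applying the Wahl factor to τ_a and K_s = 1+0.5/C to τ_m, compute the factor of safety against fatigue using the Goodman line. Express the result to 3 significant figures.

C = D/d = 57.0/5.6 = 10.1786; K_W = (4C−1)/(4C−4)+0.615/C = 1.1421; K_s = 1+0.5/C = 1.0491
F_a = (F_max−F_min)/2 = 379.65 N; F_m = (F_max+F_min)/2 = 472.35 N
τ_a = K_W·8F_aD/(πd³) = 1.1421 × 313.79 = 358.39 MPa
τ_m = K_s·8F_mD/(πd³) = 1.0491 × 390.4 = 409.58 MPa
Goodman: 1/n_f = τ_a/S_se + τ_m/S_su = 358.39/406 + 409.58/1360 = 0.88272 + 0.30116 = 1.1839
n_f = 1/1.1839 = 0.8447

0.845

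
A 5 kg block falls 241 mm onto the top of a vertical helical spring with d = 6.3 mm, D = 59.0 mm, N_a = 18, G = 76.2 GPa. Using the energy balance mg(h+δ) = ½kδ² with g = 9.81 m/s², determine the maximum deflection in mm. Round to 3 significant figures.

89.4 mm

k = Gd⁴/(8D³N_a) = (76.2×10³)(6.3⁴)/(8·59.0³·18) = 4.0588 N/mm
W = mg = 5 × 9.81 = 49.05 N
½kδ² − Wδ − Wh = 0 → δ = (W + √(W² + 2kWh))/k
δ = (49.05 + √(2405.9 + 95958.8))/4.0588 = (49.05 + 313.63)/4.0588 = 89.357 mm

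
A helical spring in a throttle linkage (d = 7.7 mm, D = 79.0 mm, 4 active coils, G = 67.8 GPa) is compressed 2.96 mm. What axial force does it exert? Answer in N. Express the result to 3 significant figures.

44.7 N

k = Gd⁴/(8D³N_a) = (67.8×10³)(7.7⁴)/(8·79.0³·4) = 15.106 N/mm
F = k·δ = 15.106 × 2.96 = 44.715 N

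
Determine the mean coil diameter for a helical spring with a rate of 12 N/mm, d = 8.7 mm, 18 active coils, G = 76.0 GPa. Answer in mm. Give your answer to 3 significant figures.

63.2 mm

D = (Gd⁴/(8N_a·k))^(1/3) = (76.0×10³·8.7⁴/(8·18·12))^(1/3)
  = (251969)^(1/3) = 63.1610 mm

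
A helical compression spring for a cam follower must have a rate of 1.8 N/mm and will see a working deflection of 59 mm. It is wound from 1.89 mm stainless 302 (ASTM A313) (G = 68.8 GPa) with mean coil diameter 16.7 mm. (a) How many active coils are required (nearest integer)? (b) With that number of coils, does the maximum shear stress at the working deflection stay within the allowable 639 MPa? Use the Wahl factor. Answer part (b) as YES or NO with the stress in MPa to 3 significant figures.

N_a = Gd⁴/(8D³k) = (68.8×10³)(1.89⁴)/(8·16.7³·1.8) = 13.09 → N_a = 13
Actual rate k = Gd⁴/(8D³·13) = 1.8124 N/mm
Working load F = kδ = 1.8124·59 = 106.93 N
C = 16.7/1.89 = 8.8360; K_W = (4C−1)/(4C−4)+0.615/C = 1.1653
τ_max = K_W·8FD/(πd³) = 1.1653·673.56 = 784.91 MPa
τ_max > 639 MPa → exceeds allowable

(a) 13 coils; (b) NO, τ_max = 785 MPa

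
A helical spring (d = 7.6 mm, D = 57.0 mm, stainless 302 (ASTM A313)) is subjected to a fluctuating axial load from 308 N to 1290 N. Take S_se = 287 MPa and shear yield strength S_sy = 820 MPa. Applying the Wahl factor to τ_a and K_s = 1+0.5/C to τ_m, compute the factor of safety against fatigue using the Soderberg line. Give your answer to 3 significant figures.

C = D/d = 57.0/7.6 = 7.5000; K_W = (4C−1)/(4C−4)+0.615/C = 1.1974; K_s = 1+0.5/C = 1.0667
F_a = (F_max−F_min)/2 = 491 N; F_m = (F_max+F_min)/2 = 799 N
τ_a = K_W·8F_aD/(πd³) = 1.1974 × 162.35 = 194.4 MPa
τ_m = K_s·8F_mD/(πd³) = 1.0667 × 264.19 = 281.81 MPa
Soderberg: 1/n_f = τ_a/S_se + τ_m/S_sy = 194.4/287 + 281.81/820 = 0.67734 + 0.34367 = 1.021
n_f = 1/1.021 = 0.9794

0.979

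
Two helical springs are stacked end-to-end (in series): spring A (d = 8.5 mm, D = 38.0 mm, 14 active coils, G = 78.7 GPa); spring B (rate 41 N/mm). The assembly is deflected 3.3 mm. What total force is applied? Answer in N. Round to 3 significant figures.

k_A = Gd⁴/(8D³N_a) = (78.7×10³)(8.5⁴)/(8·38.0³·14) = 66.847 N/mm
Series: 1/k_eq = 1/66.847 + 1/41 = 0.03935; k_eq = 25.413 N/mm
F = k_eq·δ = 25.413·3.3 = 83.863 N

83.9 N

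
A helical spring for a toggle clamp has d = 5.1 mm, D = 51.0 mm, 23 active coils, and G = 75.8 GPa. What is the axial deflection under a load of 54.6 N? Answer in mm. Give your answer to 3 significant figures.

26.0 mm

k = Gd⁴/(8D³N_a) = (75.8×10³)(5.1⁴)/(8·51.0³·23) = 2.101 N/mm
δ = F/k = 54.6 / 2.101 = 25.988 mm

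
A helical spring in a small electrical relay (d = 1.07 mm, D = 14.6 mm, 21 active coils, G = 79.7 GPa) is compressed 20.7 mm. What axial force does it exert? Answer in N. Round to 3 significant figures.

k = Gd⁴/(8D³N_a) = (79.7×10³)(1.07⁴)/(8·14.6³·21) = 0.19981 N/mm
F = k·δ = 0.19981 × 20.7 = 4.1361 N

4.14 N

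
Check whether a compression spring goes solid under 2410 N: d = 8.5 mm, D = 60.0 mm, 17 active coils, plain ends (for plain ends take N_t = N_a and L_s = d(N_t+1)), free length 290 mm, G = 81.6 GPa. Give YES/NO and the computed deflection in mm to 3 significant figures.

YES, δ = 166 mm

k = Gd⁴/(8D³N_a) = (81.6×10³)(8.5⁴)/(8·60.0³·17) = 14.5 N/mm
N_t = 17; L_s = 8.5·18 = 153 mm; δ_solid = L₀ − L_s = 290 − 153 = 137 mm
δ = F/k = 2410/14.5 = 166.2 mm
δ ≥ δ_solid → spring goes solid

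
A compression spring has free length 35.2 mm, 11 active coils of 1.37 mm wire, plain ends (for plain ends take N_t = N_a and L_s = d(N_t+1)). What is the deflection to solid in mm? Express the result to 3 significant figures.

N_t = 11; L_s = 1.37·12 = 16.44 mm
δ_solid = L₀ − L_s = 35.2 − 16.44 = 18.76 mm

18.8 mm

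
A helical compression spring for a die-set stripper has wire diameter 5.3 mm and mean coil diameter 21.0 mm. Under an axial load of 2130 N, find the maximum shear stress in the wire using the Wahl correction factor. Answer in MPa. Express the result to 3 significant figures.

Spring index C = D/d = 21.0/5.3 = 3.9623
K_W = (4C−1)/(4C−4) + 0.615/C = 14.849/11.849 + 0.1552 = 1.4084
τ₀ = 8FD/(πd³) = 8·2130·21.0/(π·5.3³) = 357840/467.71 = 765.09 MPa
τ_max = K·τ₀ = 1.4084 × 765.09 = 1077.5 MPa

1080 MPa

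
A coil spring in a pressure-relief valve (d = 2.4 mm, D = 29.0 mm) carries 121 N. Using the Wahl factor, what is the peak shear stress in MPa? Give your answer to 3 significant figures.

Spring index C = D/d = 29.0/2.4 = 12.0833
K_W = (4C−1)/(4C−4) + 0.615/C = 47.333/44.333 + 0.0509 = 1.1186
τ₀ = 8FD/(πd³) = 8·121·29.0/(π·2.4³) = 28072/43.429 = 646.38 MPa
τ_max = K·τ₀ = 1.1186 × 646.38 = 723.02 MPa

723 MPa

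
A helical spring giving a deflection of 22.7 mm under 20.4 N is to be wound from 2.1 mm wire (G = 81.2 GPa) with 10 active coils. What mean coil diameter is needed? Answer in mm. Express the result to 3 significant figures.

Required rate k = F/δ = 20.4/22.7 = 0.89868 N/mm
D = (Gd⁴/(8N_a·k))^(1/3) = (81.2×10³·2.1⁴/(8·10·0.89868))^(1/3)
  = (21965.4)^(1/3) = 28.0057 mm

28.0 mm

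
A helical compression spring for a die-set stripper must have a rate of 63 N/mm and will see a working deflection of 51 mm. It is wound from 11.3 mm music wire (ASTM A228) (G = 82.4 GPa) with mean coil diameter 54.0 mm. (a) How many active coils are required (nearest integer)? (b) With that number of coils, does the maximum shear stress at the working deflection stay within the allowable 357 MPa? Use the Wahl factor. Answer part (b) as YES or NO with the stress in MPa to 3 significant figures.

(a) 17 coils; (b) NO, τ_max = 405 MPa

N_a = Gd⁴/(8D³k) = (82.4×10³)(11.3⁴)/(8·54.0³·63) = 16.93 → N_a = 17
Actual rate k = Gd⁴/(8D³·17) = 62.737 N/mm
Working load F = kδ = 62.737·51 = 3199.6 N
C = 54.0/11.3 = 4.7788; K_W = (4C−1)/(4C−4)+0.615/C = 1.3272
τ_max = K_W·8FD/(πd³) = 1.3272·304.92 = 404.68 MPa
τ_max > 357 MPa → exceeds allowable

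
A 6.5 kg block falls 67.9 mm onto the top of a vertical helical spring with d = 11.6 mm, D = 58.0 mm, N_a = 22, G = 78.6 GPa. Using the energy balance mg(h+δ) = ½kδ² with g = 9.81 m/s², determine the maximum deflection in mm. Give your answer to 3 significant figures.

k = Gd⁴/(8D³N_a) = (78.6×10³)(11.6⁴)/(8·58.0³·22) = 41.444 N/mm
W = mg = 6.5 × 9.81 = 63.765 N
½kδ² − Wδ − Wh = 0 → δ = (W + √(W² + 2kWh))/k
δ = (63.765 + √(4066 + 358872))/41.444 = (63.765 + 602.44)/41.444 = 16.075 mm

16.1 mm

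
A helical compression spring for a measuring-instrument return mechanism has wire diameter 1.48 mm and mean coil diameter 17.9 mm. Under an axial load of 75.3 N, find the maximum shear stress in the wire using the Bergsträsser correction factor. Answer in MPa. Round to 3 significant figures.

Spring index C = D/d = 17.9/1.48 = 12.0946
K_B = (4C+2)/(4C−3) = 50.378/45.378 = 1.1102
τ₀ = 8FD/(πd³) = 8·75.3·17.9/(π·1.48³) = 10783/10.184 = 1058.8 MPa
τ_max = K·τ₀ = 1.1102 × 1058.8 = 1175.4 MPa

1180 MPa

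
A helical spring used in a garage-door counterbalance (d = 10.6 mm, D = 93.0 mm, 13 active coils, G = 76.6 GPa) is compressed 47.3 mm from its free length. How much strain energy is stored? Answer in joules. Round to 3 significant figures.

k = Gd⁴/(8D³N_a) = (76.6×10³)(10.6⁴)/(8·93.0³·13) = 11.56 N/mm
U = ½kδ² = 0.5 × 11.56 × 47.3² = 12932 N·mm = 12.932 J

12.9 J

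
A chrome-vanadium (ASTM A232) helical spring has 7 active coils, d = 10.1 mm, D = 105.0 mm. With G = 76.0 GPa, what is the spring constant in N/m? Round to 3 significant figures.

k = Gd⁴/(8D³N_a) = (76.0×10³ × 10.1⁴) / (8 × 105.0³ × 7)
  = 7.90859e+08 / 6.4827e+07 = 12.2 N/mm = 12200 N/m

12200 N/m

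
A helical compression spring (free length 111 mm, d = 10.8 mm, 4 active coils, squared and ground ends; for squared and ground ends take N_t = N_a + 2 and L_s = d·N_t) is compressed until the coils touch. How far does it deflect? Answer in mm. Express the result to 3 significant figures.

N_t = 6; L_s = 10.8·6 = 64.8 mm
δ_solid = L₀ − L_s = 111 − 64.8 = 46.2 mm

46.2 mm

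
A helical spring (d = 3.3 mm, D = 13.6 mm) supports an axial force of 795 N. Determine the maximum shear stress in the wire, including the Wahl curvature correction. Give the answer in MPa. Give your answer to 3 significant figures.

1060 MPa

Spring index C = D/d = 13.6/3.3 = 4.1212
K_W = (4C−1)/(4C−4) + 0.615/C = 15.485/12.485 + 0.1492 = 1.3895
τ₀ = 8FD/(πd³) = 8·795·13.6/(π·3.3³) = 86496/112.9 = 766.13 MPa
τ_max = K·τ₀ = 1.3895 × 766.13 = 1064.6 MPa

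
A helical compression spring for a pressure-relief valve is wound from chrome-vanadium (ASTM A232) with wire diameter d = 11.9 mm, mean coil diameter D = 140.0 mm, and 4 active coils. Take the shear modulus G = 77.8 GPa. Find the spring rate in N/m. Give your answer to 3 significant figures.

17800 N/m

k = Gd⁴/(8D³N_a) = (77.8×10³ × 11.9⁴) / (8 × 140.0³ × 4)
  = 1.56015e+09 / 8.7808e+07 = 17.768 N/mm = 17768 N/m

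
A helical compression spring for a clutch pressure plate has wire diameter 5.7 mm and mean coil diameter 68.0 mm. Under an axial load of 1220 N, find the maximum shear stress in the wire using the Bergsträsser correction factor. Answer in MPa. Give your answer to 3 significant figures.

1270 MPa

Spring index C = D/d = 68.0/5.7 = 11.9298
K_B = (4C+2)/(4C−3) = 49.719/44.719 = 1.1118
τ₀ = 8FD/(πd³) = 8·1220·68.0/(π·5.7³) = 663680/581.8 = 1140.7 MPa
τ_max = K·τ₀ = 1.1118 × 1140.7 = 1268.3 MPa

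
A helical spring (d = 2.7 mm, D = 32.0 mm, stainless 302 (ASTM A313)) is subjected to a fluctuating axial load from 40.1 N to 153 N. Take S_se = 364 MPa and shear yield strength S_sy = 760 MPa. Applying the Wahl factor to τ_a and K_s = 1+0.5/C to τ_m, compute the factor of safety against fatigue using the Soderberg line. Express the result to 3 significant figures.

C = D/d = 32.0/2.7 = 11.8519; K_W = (4C−1)/(4C−4)+0.615/C = 1.1210; K_s = 1+0.5/C = 1.0422
F_a = (F_max−F_min)/2 = 56.45 N; F_m = (F_max+F_min)/2 = 96.55 N
τ_a = K_W·8F_aD/(πd³) = 1.1210 × 233.7 = 261.98 MPa
τ_m = K_s·8F_mD/(πd³) = 1.0422 × 399.72 = 416.58 MPa
Soderberg: 1/n_f = τ_a/S_se + τ_m/S_sy = 261.98/364 + 416.58/760 = 0.71973 + 0.54813 = 1.2679
n_f = 1/1.2679 = 0.7887

0.789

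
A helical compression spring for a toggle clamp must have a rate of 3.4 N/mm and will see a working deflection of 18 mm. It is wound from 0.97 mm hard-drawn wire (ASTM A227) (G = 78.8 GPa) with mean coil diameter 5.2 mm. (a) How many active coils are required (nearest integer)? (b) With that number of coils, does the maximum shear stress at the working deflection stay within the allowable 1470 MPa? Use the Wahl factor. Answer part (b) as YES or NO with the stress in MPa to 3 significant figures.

(a) 18 coils; (b) YES, τ_max = 1160 MPa

N_a = Gd⁴/(8D³k) = (78.8×10³)(0.97⁴)/(8·5.2³·3.4) = 18.24 → N_a = 18
Actual rate k = Gd⁴/(8D³·18) = 3.4454 N/mm
Working load F = kδ = 3.4454·18 = 62.017 N
C = 5.2/0.97 = 5.3608; K_W = (4C−1)/(4C−4)+0.615/C = 1.2867
τ_max = K_W·8FD/(πd³) = 1.2867·899.79 = 1157.8 MPa
τ_max ≤ 1470 MPa → acceptable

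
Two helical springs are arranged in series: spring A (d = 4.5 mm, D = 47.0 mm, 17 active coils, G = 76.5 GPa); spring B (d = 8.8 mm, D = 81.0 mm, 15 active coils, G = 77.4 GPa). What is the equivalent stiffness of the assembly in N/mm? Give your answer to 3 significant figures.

1.70 N/mm

k_A = Gd⁴/(8D³N_a) = (76.5×10³)(4.5⁴)/(8·47.0³·17) = 2.2217 N/mm
k_B = Gd⁴/(8D³N_a) = (77.4×10³)(8.8⁴)/(8·81.0³·15) = 7.2784 N/mm
Series: 1/k_eq = 1/2.2217 + 1/7.2784 = 0.58751; k_eq = 1.7021 N/mm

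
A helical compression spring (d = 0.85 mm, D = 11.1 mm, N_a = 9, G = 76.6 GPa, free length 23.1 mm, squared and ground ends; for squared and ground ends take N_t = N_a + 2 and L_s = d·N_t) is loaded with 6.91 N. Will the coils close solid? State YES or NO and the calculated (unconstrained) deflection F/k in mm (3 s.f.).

k = Gd⁴/(8D³N_a) = (76.6×10³)(0.85⁴)/(8·11.1³·9) = 0.40607 N/mm
N_t = 11; L_s = 0.85·11 = 9.35 mm; δ_solid = L₀ − L_s = 23.1 − 9.35 = 13.75 mm
δ = F/k = 6.91/0.40607 = 17.017 mm
δ ≥ δ_solid → spring goes solid

YES, δ = 17.0 mm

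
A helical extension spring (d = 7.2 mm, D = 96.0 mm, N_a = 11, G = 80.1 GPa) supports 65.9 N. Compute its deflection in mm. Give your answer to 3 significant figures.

23.8 mm

k = Gd⁴/(8D³N_a) = (80.1×10³)(7.2⁴)/(8·96.0³·11) = 2.7648 N/mm
δ = F/k = 65.9 / 2.7648 = 23.835 mm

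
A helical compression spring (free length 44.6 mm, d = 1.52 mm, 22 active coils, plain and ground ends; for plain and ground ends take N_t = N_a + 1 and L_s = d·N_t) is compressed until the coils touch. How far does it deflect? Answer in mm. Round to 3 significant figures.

N_t = 23; L_s = 1.52·23 = 34.96 mm
δ_solid = L₀ − L_s = 44.6 − 34.96 = 9.64 mm

9.64 mm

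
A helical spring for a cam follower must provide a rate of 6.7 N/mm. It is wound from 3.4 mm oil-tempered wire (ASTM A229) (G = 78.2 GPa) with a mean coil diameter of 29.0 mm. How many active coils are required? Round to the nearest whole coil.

N_a = Gd⁴/(8D³k) = (78.2×10³ × 3.4⁴)/(8 × 29.0³ × 6.7)
    = 1.04501e+07 / 1.30725e+06 = 7.994 → 8 coils

8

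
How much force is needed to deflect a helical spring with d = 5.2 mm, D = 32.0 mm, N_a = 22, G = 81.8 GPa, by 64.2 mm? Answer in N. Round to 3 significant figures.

666 N

k = Gd⁴/(8D³N_a) = (81.8×10³)(5.2⁴)/(8·32.0³·22) = 10.371 N/mm
F = k·δ = 10.371 × 64.2 = 665.79 N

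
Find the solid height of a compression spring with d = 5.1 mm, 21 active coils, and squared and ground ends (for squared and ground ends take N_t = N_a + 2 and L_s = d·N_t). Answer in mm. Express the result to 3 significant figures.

squared and ground ends: N_t = N_a + 2 = 21 + 2 = 23
L_s = d·N_t = 5.1 × 23 = 117.3 mm

117 mm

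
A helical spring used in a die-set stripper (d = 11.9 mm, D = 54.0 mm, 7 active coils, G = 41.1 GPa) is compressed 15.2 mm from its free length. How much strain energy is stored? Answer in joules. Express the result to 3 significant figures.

k = Gd⁴/(8D³N_a) = (41.1×10³)(11.9⁴)/(8·54.0³·7) = 93.467 N/mm
U = ½kδ² = 0.5 × 93.467 × 15.2² = 10797 N·mm = 10.797 J

10.8 J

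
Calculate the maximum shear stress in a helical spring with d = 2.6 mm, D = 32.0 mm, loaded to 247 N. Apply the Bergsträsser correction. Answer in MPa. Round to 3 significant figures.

Spring index C = D/d = 32.0/2.6 = 12.3077
K_B = (4C+2)/(4C−3) = 51.231/46.231 = 1.1082
τ₀ = 8FD/(πd³) = 8·247·32.0/(π·2.6³) = 63232/55.217 = 1145.2 MPa
τ_max = K·τ₀ = 1.1082 × 1145.2 = 1269 MPa

1270 MPa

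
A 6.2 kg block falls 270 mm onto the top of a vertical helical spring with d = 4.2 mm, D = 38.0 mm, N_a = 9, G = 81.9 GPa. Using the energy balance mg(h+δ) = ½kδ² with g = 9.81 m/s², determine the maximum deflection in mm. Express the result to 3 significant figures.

81.4 mm

k = Gd⁴/(8D³N_a) = (81.9×10³)(4.2⁴)/(8·38.0³·9) = 6.4506 N/mm
W = mg = 6.2 × 9.81 = 60.822 N
½kδ² − Wδ − Wh = 0 → δ = (W + √(W² + 2kWh))/k
δ = (60.822 + √(3699.3 + 211862))/6.4506 = (60.822 + 464.29)/6.4506 = 81.405 mm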